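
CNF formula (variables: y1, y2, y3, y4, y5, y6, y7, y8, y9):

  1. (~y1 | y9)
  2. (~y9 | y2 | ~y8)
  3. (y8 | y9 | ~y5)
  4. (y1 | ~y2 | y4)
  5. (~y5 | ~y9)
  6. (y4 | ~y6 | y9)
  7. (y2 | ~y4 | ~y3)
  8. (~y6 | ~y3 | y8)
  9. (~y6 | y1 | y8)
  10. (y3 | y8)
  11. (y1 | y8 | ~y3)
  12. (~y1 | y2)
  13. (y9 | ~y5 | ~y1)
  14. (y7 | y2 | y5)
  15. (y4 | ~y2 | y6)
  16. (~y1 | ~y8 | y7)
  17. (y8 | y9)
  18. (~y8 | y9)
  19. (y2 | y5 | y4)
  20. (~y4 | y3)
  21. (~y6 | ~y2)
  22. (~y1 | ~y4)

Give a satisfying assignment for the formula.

Branch on y1: take y1 = False.
For the remaining variables, y2 = True, y3 = True, y4 = True, y5 = False, y6 = False, y7 = False, y8 = True, y9 = True works.
Every clause has at least one true literal under this assignment.

y1=F  y2=T  y3=T  y4=T  y5=F  y6=F  y7=F  y8=T  y9=T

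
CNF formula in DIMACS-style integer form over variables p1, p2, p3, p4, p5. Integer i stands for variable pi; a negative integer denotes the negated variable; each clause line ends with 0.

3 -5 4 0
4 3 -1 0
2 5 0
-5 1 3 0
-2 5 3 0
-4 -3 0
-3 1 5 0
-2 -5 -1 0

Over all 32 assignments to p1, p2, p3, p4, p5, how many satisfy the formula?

The models are:
  p1=F p2=F p3=T p4=F p5=T
  p1=F p2=T p3=T p4=F p5=T
  p1=T p2=F p3=F p4=T p5=T
  p1=T p2=F p3=T p4=F p5=T
  p1=T p2=T p3=T p4=F p5=F
Count: 5.

5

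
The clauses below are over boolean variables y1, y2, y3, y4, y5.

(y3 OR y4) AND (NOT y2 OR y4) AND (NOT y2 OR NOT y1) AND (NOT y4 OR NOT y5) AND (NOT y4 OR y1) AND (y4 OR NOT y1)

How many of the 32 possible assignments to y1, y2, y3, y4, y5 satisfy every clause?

Satisfying assignments:
  y1=0 y2=0 y3=1 y4=0 y5=0
  y1=0 y2=0 y3=1 y4=0 y5=1
  y1=1 y2=0 y3=0 y4=1 y5=0
  y1=1 y2=0 y3=1 y4=1 y5=0
That's 4 in total.

4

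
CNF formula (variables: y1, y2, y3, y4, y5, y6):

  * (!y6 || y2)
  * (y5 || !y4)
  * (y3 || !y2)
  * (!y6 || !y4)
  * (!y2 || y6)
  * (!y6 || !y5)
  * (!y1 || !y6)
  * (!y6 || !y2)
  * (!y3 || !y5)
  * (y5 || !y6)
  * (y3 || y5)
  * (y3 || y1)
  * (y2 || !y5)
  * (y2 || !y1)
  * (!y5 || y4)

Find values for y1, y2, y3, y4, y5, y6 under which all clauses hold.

y1=F, y2=F, y3=T, y4=F, y5=F, y6=F

Try y1 = False.
  then y3 is forced to True.
  then y5 is forced to False.
  then y4 is forced to False.
  then y6 is forced to False.
  then y2 is forced to False.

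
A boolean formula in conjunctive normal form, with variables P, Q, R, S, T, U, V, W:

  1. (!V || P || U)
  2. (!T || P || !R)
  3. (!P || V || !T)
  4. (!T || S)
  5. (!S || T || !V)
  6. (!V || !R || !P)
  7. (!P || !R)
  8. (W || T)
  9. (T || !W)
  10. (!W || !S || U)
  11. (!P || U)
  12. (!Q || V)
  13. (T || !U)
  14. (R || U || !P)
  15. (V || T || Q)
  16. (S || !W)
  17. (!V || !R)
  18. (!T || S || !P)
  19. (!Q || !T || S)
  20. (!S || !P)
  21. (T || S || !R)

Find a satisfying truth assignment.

P=F, Q=T, R=F, S=T, T=T, U=T, V=T, W=T

Branch on P: take P = False.
Try Q = True.
  then V is forced to True.
  then U is forced to True.
  then T is forced to True.
  then R is forced to False.
  then S is forced to True.
W is now unconstrained; take W = True.
Every clause has at least one true literal under this assignment.
Check each clause:
  1. (U || !V || P) — U is true.
  2. (!T || !R || P) — !R is true.
  3. (V || !T || !P) — !P is true.
  4. (S || !T) — S is true.
  5. (!S || T || !V) — T is true.
  6. (!P || !R || !V) — !R is true.
  7. (!P || !R) — !R is true.
  8. (T || W) — W is true.
  9. (!W || T) — T is true.
  10. (U || !S || !W) — U is true.
  11. (U || !P) — !P is true.
  12. (!Q || V) — V is true.
  13. (!U || T) — T is true.
  14. (U || !P || R) — U is true.
  15. (Q || T || V) — Q is true.
  16. (S || !W) — S is true.
  17. (!R || !V) — !R is true.
  18. (S || !T || !P) — S is true.
  19. (!T || S || !Q) — S is true.
  20. (!S || !P) — !P is true.
  21. (S || !R || T) — T is true.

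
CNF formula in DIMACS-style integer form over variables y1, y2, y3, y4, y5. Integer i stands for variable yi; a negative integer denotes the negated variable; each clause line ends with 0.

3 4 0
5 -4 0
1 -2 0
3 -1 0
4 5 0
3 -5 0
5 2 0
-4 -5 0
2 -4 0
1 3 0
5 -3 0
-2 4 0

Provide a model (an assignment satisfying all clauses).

y1 = F, y2 = F, y3 = T, y4 = F, y5 = T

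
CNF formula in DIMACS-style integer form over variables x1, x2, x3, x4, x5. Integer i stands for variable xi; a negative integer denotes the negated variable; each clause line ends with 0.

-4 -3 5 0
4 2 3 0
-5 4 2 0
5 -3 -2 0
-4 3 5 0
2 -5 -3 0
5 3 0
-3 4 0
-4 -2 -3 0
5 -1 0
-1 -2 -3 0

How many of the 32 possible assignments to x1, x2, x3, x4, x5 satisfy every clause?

The models are:
  x1=F x2=F x3=F x4=T x5=T
  x1=F x2=T x3=F x4=F x5=T
  x1=F x2=T x3=F x4=T x5=T
  x1=T x2=F x3=F x4=T x5=T
  x1=T x2=T x3=F x4=F x5=T
  x1=T x2=T x3=F x4=T x5=T
That's 6 in total.

6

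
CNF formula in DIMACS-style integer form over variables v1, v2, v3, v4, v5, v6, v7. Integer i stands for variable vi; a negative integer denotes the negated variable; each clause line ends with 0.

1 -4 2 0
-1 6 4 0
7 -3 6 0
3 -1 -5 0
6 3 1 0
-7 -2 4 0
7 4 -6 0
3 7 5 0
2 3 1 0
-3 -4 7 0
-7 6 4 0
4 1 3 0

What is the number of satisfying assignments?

24

Split on v3, then v4.
  v3=1, v4=1: v5, v6 free; 3 ways for (v1,v2,v7) × 2^2 = 12.
  v3=1, v4=0: remaining (v1,v2,v5,v6,v7) ∈ {(0,0,0,1,1); (0,0,1,1,1); (1,0,0,1,1); (1,0,1,1,1)} — 4.
  v3=0, v4=1: 7 of the 32 assignments to (v1,v2,v5,v6,v7) work.
  v3=0, v4=0: remaining (v1,v2,v5,v6,v7) ∈ {(1,0,0,1,1)} — 1.
Total: 12 + 4 + 7 + 1 = 24.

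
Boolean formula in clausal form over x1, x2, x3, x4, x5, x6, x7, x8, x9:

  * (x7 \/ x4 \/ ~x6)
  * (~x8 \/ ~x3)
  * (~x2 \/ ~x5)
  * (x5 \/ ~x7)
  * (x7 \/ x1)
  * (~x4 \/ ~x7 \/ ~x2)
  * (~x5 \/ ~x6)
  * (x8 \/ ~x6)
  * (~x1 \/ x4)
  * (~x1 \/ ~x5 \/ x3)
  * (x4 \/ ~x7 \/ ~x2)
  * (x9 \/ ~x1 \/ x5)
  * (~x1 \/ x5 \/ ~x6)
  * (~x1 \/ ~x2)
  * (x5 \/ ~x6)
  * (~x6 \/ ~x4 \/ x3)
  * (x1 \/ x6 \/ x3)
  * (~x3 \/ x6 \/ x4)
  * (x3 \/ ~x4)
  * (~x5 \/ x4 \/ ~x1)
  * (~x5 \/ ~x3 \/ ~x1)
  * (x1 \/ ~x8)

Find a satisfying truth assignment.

x1=T, x2=F, x3=T, x4=T, x5=F, x6=F, x7=F, x8=F, x9=T

x2 occurs only negated in the remaining clauses — set x2 = False.
x9 occurs only positively in the remaining clauses — set x9 = True.
Set x1 = True and propagate.
  then x4 is forced to True.
  then x3 is forced to True.
  then x8 is forced to False.
  then x6 is forced to False.
  then x5 is forced to False.
  then x7 is forced to False.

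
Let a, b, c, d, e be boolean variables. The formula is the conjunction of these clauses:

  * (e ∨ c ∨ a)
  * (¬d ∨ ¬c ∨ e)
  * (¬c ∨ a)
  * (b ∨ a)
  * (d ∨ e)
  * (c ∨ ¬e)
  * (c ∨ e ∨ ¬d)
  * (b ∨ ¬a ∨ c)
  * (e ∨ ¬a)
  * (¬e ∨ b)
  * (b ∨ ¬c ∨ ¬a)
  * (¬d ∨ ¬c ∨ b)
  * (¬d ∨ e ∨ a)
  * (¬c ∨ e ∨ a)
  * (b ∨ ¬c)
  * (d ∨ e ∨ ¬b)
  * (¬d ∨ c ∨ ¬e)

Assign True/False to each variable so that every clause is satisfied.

a = 1, b = 1, c = 1, d = 1, e = 1

Check each clause:
  1. (a ∨ c ∨ e) — a is true.
  2. (¬c ∨ ¬d ∨ e) — e is true.
  3. (a ∨ ¬c) — a is true.
  4. (b ∨ a) — a is true.
  5. (d ∨ e) — d is true.
  6. (c ∨ ¬e) — c is true.
  7. (c ∨ ¬d ∨ e) — c is true.
  8. (b ∨ ¬a ∨ c) — b is true.
  9. (e ∨ ¬a) — e is true.
  10. (¬e ∨ b) — b is true.
  11. (¬a ∨ ¬c ∨ b) — b is true.
  12. (¬c ∨ ¬d ∨ b) — b is true.
  13. (e ∨ ¬d ∨ a) — a is true.
  14. (a ∨ e ∨ ¬c) — a is true.
  15. (¬c ∨ b) — b is true.
  16. (¬b ∨ e ∨ d) — d is true.
  17. (c ∨ ¬e ∨ ¬d) — c is true.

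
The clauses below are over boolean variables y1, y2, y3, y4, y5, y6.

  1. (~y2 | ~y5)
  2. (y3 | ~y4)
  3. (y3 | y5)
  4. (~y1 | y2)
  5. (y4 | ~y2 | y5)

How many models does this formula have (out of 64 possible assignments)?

14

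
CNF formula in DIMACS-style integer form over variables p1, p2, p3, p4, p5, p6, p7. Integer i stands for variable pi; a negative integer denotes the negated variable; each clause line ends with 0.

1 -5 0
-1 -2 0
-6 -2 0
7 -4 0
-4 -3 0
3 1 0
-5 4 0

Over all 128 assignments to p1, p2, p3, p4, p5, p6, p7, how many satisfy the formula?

Split on p1, then p4.
  p1=1, p4=1: remaining (p2,p3,p5,p6,p7) ∈ {(0,0,0,0,1); (0,0,0,1,1); (0,0,1,0,1); (0,0,1,1,1)} — 4.
  p1=1, p4=0: forces p2=0; p5=0; p3, p6, p7 free → 2^3 = 8.
  p1=0, p4=1: a clause becomes empty — 0.
  p1=0, p4=0: p7 free; 3 ways for (p2,p3,p5,p6) × 2^1 = 6.
Total: 4 + 8 + 0 + 6 = 18.

18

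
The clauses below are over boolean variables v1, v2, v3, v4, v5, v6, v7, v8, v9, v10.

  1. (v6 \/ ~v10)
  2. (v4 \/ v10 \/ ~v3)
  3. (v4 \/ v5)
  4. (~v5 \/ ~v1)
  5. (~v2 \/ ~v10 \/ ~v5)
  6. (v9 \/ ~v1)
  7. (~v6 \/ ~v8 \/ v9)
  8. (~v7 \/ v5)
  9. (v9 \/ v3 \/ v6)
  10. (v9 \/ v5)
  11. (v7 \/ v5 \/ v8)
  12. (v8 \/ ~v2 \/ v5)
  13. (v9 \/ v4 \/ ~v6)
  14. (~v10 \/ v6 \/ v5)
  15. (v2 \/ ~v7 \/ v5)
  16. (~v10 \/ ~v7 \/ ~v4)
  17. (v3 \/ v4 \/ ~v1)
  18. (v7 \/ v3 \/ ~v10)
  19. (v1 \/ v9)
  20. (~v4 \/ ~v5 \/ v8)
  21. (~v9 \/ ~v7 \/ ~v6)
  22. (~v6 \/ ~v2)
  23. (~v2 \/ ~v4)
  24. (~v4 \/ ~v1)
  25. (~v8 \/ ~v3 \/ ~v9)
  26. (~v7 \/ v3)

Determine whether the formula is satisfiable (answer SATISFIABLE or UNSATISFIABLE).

SATISFIABLE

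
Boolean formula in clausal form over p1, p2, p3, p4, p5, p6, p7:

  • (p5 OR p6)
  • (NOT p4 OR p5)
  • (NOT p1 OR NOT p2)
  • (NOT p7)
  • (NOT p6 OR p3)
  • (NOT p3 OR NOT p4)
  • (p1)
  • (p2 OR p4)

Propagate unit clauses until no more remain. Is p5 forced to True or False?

(NOT p7) is a unit clause: p7 = False.
(p1) is a unit clause: p1 = True.
From (NOT p2 OR NOT p1) and p1 = True: p2 = False.
From (p2 OR p4) and p2 = False: p4 = True.
(p5 OR NOT p4): since p4 = True, the clause reduces to (p5). p5 = True.

True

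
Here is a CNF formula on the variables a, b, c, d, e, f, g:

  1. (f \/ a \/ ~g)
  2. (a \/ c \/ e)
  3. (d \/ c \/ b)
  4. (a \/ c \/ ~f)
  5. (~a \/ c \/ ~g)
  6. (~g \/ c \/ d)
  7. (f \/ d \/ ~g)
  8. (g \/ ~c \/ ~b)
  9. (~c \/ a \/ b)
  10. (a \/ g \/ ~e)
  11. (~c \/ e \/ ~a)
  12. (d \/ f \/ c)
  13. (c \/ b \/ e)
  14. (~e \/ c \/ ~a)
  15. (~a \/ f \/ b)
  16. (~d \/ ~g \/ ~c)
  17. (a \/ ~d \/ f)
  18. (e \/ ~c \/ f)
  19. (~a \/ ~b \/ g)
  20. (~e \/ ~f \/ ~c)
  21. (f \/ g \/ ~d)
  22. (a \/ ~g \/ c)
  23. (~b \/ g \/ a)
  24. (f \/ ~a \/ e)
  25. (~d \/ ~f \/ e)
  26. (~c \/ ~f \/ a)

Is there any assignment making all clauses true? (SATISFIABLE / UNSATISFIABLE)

c = True:
  a = True:
    propagation gives e=True, f=False, b=True, g=True; an empty clause results — contradiction.
  a = False:
    propagation gives b=True, g=True, f=True; an empty clause results — contradiction.
c = False:
  a = True:
    propagation gives g=False, e=False, b=True; an empty clause results — contradiction.
  a = False:
    propagation gives e=True, f=False, g=False; an empty clause results — contradiction.
Every branch closes, so no satisfying assignment exists.

UNSATISFIABLE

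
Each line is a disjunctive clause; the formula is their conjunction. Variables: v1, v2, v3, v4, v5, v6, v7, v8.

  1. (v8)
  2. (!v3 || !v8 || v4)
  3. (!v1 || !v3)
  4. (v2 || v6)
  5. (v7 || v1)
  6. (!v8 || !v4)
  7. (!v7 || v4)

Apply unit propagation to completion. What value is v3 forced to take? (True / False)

(v8) is a unit clause: v8 = True.
From (!v8 || !v4) and v8 = True: v4 = False.
(!v8 || !v3 || v4) with v8 = True, v4 = False leaves only !v3, so v3 = False.

False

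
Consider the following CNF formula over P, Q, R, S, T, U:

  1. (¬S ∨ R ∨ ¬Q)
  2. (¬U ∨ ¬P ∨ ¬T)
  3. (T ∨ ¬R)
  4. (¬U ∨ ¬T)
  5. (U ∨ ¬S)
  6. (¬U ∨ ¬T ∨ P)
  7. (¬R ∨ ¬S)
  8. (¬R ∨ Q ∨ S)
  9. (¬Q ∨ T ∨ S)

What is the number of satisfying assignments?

12

Case analysis on S and T:
  S=1, T=1: a clause becomes empty — 0.
  S=1, T=0: remaining (P,Q,R,U) ∈ {(0,0,0,1); (1,0,0,1)} — 2.
  S=0, T=1: P free; 3 ways for (Q,R,U) × 2^1 = 6.
  S=0, T=0: remaining (P,Q,R,U) ∈ {(0,0,0,0); (0,0,0,1); (1,0,0,0); (1,0,0,1)} — 4.
Total: 0 + 2 + 6 + 4 = 12.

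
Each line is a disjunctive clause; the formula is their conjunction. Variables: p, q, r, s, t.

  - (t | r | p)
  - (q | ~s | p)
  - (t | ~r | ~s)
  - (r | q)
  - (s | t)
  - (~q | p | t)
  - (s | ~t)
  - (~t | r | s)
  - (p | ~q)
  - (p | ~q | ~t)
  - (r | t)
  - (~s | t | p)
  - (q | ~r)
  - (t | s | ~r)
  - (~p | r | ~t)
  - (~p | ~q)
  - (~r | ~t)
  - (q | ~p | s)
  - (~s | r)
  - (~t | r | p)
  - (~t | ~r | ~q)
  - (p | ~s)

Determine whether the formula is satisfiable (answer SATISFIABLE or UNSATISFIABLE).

UNSATISFIABLE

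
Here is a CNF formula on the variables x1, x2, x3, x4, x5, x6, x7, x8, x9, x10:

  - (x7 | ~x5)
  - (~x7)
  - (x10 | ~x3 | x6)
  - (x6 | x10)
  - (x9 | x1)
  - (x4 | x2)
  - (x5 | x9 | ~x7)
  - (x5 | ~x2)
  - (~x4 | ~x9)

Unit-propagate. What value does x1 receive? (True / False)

True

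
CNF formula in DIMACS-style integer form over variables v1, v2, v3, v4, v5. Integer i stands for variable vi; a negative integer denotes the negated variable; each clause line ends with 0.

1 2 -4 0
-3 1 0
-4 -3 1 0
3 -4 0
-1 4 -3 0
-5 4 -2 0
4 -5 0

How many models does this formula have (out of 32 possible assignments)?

The models are:
  v1=F v2=F v3=F v4=F v5=F
  v1=F v2=T v3=F v4=F v5=F
  v1=T v2=F v3=F v4=F v5=F
  v1=T v2=F v3=T v4=T v5=F
  v1=T v2=F v3=T v4=T v5=T
  v1=T v2=T v3=F v4=F v5=F
  v1=T v2=T v3=T v4=T v5=F
  v1=T v2=T v3=T v4=T v5=T
That's 8 in total.

8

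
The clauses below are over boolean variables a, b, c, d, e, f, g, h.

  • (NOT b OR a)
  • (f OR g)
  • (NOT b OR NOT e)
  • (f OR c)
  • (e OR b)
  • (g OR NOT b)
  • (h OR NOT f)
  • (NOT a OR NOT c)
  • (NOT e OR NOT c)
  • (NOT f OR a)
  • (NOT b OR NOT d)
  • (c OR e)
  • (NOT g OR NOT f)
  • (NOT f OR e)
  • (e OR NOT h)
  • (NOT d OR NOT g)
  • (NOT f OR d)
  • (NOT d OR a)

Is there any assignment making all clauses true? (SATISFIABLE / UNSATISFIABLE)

SATISFIABLE

Set a = True and propagate.
  then c is forced to False.
  then f is forced to True.
  then h is forced to True.
  then e is forced to True.
  then b is forced to False.
  then g is forced to False.
  then d is forced to True.
So a=True, b=False, c=False, d=True, e=True, f=True, g=False, h=True is a satisfying assignment.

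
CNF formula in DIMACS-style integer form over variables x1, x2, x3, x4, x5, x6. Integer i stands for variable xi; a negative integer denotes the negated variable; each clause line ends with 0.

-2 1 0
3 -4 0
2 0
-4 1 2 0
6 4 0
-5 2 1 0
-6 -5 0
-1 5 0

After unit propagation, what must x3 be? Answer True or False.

True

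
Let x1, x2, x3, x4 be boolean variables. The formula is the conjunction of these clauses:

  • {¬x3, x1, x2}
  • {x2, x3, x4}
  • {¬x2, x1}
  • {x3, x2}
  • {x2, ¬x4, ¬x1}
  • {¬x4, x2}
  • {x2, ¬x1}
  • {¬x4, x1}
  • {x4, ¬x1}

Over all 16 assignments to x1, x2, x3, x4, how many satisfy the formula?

The models are:
  x1=1 x2=1 x3=0 x4=1
  x1=1 x2=1 x3=1 x4=1
That's 2 in total.

2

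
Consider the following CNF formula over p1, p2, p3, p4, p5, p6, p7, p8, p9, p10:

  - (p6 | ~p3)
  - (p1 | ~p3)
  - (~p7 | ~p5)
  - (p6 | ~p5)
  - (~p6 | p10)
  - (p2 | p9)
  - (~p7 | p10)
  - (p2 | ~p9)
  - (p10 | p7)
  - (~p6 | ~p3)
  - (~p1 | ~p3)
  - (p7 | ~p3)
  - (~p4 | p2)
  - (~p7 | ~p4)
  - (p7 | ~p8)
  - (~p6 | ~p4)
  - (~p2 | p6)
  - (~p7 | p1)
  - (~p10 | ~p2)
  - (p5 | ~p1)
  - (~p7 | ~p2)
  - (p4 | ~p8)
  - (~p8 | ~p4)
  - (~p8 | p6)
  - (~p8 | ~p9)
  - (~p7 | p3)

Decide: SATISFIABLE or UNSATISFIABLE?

UNSATISFIABLE

p7 = True:
  propagation gives p5=False, p10=True, p4=False, p1=True; an empty clause results — contradiction.
p7 = False:
  propagation gives p10=True, p3=False, p8=False, p2=False; an empty clause results — contradiction.
Every branch closes, so no satisfying assignment exists.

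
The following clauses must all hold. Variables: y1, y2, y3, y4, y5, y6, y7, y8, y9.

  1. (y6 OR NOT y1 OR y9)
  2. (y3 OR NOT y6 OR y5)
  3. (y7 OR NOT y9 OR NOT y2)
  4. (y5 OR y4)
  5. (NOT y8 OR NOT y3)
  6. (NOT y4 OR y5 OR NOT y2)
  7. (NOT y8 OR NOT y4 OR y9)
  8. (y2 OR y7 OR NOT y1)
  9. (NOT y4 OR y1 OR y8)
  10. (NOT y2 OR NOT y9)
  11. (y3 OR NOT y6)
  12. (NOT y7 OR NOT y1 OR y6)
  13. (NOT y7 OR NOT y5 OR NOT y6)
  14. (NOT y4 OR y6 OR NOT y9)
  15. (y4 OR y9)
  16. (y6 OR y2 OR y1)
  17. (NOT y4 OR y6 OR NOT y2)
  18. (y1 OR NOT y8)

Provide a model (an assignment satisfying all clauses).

Branch on y1: take y1 = True.
Branch on y2: take y2 = True.
  then y9 is forced to False.
  then y6 is forced to True.
  then y3 is forced to True.
  then y8 is forced to False.
  then y4 is forced to True.
  then y5 is forced to True.
  then y7 is forced to False.
Every clause has at least one true literal under this assignment.
Check each clause:
  1. (NOT y1 OR y6 OR y9) — y6 is true.
  2. (y3 OR NOT y6 OR y5) — y3 is true.
  3. (NOT y9 OR NOT y2 OR y7) — NOT y9 is true.
  4. (y5 OR y4) — y4 is true.
  5. (NOT y3 OR NOT y8) — NOT y8 is true.
  6. (NOT y2 OR NOT y4 OR y5) — y5 is true.
  7. (NOT y8 OR NOT y4 OR y9) — NOT y8 is true.
  8. (y2 OR y7 OR NOT y1) — y2 is true.
  9. (NOT y4 OR y1 OR y8) — y1 is true.
  10. (NOT y2 OR NOT y9) — NOT y9 is true.
  11. (y3 OR NOT y6) — y3 is true.
  12. (NOT y7 OR NOT y1 OR y6) — NOT y7 is true.
  13. (NOT y6 OR NOT y5 OR NOT y7) — NOT y7 is true.
  14. (NOT y4 OR NOT y9 OR y6) — y6 is true.
  15. (y9 OR y4) — y4 is true.
  16. (y1 OR y2 OR y6) — y1 is true.
  17. (NOT y4 OR y6 OR NOT y2) — y6 is true.
  18. (y1 OR NOT y8) — NOT y8 is true.

y1=1, y2=1, y3=1, y4=1, y5=1, y6=1, y7=0, y8=0, y9=0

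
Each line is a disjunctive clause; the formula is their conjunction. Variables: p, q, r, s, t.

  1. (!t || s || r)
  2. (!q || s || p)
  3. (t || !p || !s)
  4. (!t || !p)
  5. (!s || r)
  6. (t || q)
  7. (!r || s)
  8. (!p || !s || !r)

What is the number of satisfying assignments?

The models are:
  p=0 q=0 r=1 s=1 t=1
  p=0 q=1 r=1 s=1 t=0
  p=0 q=1 r=1 s=1 t=1
  p=1 q=1 r=0 s=0 t=0
That's 4 in total.

4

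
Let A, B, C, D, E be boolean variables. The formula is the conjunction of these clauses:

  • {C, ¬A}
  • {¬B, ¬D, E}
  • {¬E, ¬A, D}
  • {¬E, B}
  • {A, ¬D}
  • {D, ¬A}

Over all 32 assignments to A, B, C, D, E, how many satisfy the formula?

8

The models are:
  A=0 B=0 C=0 D=0 E=0
  A=0 B=0 C=1 D=0 E=0
  A=0 B=1 C=0 D=0 E=0
  A=0 B=1 C=0 D=0 E=1
  A=0 B=1 C=1 D=0 E=0
  A=0 B=1 C=1 D=0 E=1
  A=1 B=0 C=1 D=1 E=0
  A=1 B=1 C=1 D=1 E=1
Count: 8.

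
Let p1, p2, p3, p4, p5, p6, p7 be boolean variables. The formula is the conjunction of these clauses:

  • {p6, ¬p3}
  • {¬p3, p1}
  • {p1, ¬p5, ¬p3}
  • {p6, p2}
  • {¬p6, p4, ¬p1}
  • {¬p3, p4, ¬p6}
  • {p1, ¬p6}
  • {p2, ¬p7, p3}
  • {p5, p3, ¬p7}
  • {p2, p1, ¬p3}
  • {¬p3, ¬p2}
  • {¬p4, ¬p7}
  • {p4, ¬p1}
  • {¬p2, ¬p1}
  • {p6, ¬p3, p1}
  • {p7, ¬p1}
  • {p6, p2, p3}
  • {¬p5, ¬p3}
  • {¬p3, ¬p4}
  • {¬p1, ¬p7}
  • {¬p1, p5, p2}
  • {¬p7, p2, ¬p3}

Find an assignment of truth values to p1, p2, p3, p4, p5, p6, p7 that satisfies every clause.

Try p1 = False.
  then p3 is forced to False.
  then p6 is forced to False.
  then p2 is forced to True.
Branch on p4: take p4 = False.
Try p5 = True.
p7 is now unconstrained; take p7 = True.
Check each clause:
  1. {¬p3, p6} — ¬p3 is true.
  2. {p1, ¬p3} — ¬p3 is true.
  3. {¬p5, p1, ¬p3} — ¬p3 is true.
  4. {p6, p2} — p2 is true.
  5. {¬p1, p4, ¬p6} — ¬p6 is true.
  6. {¬p6, p4, ¬p3} — ¬p6 is true.
  7. {¬p6, p1} — ¬p6 is true.
  8. {¬p7, p2, p3} — p2 is true.
  9. {p3, p5, ¬p7} — p5 is true.
  10. {p2, ¬p3, p1} — p2 is true.
  11. {¬p2, ¬p3} — ¬p3 is true.
  12. {¬p7, ¬p4} — ¬p4 is true.
  13. {p4, ¬p1} — ¬p1 is true.
  14. {¬p2, ¬p1} — ¬p1 is true.
  15. {p6, p1, ¬p3} — ¬p3 is true.
  16. {¬p1, p7} — ¬p1 is true.
  17. {p3, p2, p6} — p2 is true.
  18. {¬p3, ¬p5} — ¬p3 is true.
  19. {¬p4, ¬p3} — ¬p4 is true.
  20. {¬p1, ¬p7} — ¬p1 is true.
  21. {p2, ¬p1, p5} — p2 is true.
  22. {p2, ¬p3, ¬p7} — p2 is true.

p1=F, p2=T, p3=F, p4=F, p5=T, p6=F, p7=T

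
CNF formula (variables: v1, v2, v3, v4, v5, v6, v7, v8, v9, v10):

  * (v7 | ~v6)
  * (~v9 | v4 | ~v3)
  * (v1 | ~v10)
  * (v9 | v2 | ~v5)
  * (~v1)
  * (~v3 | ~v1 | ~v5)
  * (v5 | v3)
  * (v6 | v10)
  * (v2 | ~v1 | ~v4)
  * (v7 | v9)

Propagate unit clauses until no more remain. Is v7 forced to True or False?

True

(~v1) is a unit clause: v1 = False.
In (v1 | ~v10), v1 is now false; ~v10 must hold, so v10 = False.
In (v6 | v10), v10 is now false; v6 must hold, so v6 = True.
In (~v6 | v7), ~v6 is now false; v7 must hold, so v7 = True.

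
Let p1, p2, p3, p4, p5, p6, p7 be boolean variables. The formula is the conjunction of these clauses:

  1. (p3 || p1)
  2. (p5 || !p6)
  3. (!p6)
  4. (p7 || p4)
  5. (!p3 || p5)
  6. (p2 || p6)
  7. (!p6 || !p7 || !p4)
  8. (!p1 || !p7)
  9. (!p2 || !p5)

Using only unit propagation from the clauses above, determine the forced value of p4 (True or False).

True

(!p6) is a unit clause: p6 = False.
From (p2 || p6) and p6 = False: p2 = True.
From (!p2 || !p5) and p2 = True: p5 = False.
(!p3 || p5) with p5 = False leaves only !p3, so p3 = False.
In (p1 || p3), p3 is now false; p1 must hold, so p1 = True.
(!p1 || !p7) with p1 = True leaves only !p7, so p7 = False.
From (p7 || p4) and p7 = False: p4 = True.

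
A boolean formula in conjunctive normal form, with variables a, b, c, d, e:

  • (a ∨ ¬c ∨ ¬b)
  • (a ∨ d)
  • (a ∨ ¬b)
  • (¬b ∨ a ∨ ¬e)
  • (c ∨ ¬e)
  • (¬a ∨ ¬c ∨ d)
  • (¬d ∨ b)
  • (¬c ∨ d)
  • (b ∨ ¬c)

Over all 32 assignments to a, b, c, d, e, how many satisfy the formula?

The models are:
  a=T b=F c=F d=F e=F
  a=T b=T c=F d=F e=F
  a=T b=T c=F d=T e=F
  a=T b=T c=T d=T e=F
  a=T b=T c=T d=T e=T
Count: 5.

5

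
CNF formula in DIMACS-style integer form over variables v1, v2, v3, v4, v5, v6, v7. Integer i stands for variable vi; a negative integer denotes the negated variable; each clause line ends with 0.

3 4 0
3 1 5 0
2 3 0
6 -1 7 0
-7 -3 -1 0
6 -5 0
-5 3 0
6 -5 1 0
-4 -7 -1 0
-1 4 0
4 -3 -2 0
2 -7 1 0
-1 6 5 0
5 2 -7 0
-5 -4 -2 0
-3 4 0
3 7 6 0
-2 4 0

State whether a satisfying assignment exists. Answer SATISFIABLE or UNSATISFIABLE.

SATISFIABLE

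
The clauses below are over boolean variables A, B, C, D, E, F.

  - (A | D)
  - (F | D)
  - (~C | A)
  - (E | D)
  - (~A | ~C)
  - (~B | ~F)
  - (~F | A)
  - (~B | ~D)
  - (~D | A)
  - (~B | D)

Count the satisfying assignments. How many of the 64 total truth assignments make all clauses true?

5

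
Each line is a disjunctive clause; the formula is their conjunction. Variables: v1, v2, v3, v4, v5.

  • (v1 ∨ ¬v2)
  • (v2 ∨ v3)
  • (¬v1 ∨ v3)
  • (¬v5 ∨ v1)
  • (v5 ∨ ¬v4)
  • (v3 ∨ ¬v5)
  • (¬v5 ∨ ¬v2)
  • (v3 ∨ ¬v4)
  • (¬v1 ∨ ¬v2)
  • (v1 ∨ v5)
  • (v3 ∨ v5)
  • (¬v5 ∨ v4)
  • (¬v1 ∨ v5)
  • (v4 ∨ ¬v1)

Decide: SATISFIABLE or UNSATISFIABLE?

SATISFIABLE

Pure literal: v3 appears only positively; assign v3 = True.
Branch on v1: take v1 = True.
  then v2 is forced to False.
  then v5 is forced to True.
  then v4 is forced to True.
So v1 = T, v2 = F, v3 = T, v4 = T, v5 = T is a satisfying assignment.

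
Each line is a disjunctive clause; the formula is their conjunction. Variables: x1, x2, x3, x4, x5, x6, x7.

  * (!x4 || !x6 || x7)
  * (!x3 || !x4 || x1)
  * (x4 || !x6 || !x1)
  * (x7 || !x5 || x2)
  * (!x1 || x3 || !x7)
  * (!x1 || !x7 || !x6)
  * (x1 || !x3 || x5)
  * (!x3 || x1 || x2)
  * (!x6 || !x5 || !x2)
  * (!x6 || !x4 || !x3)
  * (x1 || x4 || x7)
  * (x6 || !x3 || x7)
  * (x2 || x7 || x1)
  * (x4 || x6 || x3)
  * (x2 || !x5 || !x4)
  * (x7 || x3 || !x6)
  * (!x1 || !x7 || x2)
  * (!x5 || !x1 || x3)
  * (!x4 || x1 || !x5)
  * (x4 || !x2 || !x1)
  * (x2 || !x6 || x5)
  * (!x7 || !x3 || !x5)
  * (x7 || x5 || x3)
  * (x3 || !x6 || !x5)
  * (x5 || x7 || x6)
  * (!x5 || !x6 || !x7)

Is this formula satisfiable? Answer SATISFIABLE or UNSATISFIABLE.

SATISFIABLE

Set x1 = False and propagate.
The remaining clauses are satisfied by x2 = True, x3 = False, x4 = True, x5 = False, x6 = True, x7 = True.
So x1 = False  x2 = True  x3 = False  x4 = True  x5 = False  x6 = True  x7 = True is a satisfying assignment.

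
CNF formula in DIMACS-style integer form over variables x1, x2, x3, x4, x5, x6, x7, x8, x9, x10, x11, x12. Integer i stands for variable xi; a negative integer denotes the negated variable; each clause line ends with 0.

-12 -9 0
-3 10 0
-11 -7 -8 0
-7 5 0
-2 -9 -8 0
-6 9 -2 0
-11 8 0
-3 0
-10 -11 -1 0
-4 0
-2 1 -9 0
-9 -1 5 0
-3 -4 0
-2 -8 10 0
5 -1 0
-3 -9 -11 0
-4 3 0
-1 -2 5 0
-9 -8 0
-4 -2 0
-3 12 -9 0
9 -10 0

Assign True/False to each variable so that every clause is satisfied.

x1 = F  x2 = F  x3 = F  x4 = F  x5 = T  x6 = F  x7 = F  x8 = F  x9 = T  x10 = F  x11 = F  x12 = F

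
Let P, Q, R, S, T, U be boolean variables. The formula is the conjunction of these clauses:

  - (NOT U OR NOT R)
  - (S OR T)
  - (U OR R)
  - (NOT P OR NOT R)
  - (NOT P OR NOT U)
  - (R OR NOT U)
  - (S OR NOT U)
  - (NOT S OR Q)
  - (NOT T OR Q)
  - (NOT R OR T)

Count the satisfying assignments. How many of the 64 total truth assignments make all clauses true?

2

The models are:
  P=0 Q=1 R=1 S=0 T=1 U=0
  P=0 Q=1 R=1 S=1 T=1 U=0
Count: 2.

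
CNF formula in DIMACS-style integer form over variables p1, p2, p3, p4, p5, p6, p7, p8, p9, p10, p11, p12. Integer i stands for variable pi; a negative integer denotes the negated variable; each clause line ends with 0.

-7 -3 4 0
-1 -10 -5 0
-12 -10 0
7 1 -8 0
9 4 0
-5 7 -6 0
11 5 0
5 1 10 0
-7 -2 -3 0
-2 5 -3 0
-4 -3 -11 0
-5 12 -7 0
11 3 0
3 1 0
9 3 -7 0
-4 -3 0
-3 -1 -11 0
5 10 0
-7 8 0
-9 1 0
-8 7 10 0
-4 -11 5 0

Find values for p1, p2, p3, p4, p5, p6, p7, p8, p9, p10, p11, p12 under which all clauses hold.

p6 occurs only negated in the remaining clauses — set p6 = False.
Try p1 = True.
Set p2 = True and propagate.
For the remaining variables, p3 = False, p4 = False, p5 = True, p7 = False, p8 = False, p9 = True, p10 = False, p11 = True, p12 = True works.
Every clause has at least one true literal under this assignment.

p1=1  p2=1  p3=0  p4=0  p5=1  p6=0  p7=0  p8=0  p9=1  p10=0  p11=1  p12=1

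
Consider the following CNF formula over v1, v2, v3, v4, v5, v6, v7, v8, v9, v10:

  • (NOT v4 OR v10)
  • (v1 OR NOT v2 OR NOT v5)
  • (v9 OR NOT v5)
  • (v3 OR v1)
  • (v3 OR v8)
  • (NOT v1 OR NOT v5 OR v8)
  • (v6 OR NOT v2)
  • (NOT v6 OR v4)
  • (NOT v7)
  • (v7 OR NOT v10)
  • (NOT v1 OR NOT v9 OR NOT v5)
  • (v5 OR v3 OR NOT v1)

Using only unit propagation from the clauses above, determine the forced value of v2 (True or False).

False

Unit clause (NOT v7) sets v7 = False.
(v7 OR NOT v10): since v7 = False, the clause reduces to (NOT v10). v10 = False.
From (NOT v4 OR v10) and v10 = False: v4 = False.
(NOT v6 OR v4): since v4 = False, the clause reduces to (NOT v6). v6 = False.
From (v6 OR NOT v2) and v6 = False: v2 = False.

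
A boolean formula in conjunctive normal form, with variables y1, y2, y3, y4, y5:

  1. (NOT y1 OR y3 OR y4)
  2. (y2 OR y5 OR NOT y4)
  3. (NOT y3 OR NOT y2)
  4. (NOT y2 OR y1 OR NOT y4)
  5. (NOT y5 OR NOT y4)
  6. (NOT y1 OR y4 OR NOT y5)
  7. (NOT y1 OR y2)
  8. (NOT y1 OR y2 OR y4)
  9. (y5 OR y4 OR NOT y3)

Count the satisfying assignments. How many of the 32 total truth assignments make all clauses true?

6

Satisfying assignments:
  y1=F y2=F y3=F y4=F y5=F
  y1=F y2=F y3=F y4=F y5=T
  y1=F y2=F y3=T y4=F y5=T
  y1=F y2=T y3=F y4=F y5=F
  y1=F y2=T y3=F y4=F y5=T
  y1=T y2=T y3=F y4=T y5=F
Count: 6.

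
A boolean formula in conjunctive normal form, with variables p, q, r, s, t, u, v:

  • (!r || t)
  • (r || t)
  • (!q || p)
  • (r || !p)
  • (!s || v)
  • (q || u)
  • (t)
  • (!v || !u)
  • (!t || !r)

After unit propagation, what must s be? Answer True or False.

False

(t) is a unit clause: t = True.
(!r || !t): since t = True, the clause reduces to (!r). r = False.
(r || !p): since r = False, the clause reduces to (!p). p = False.
In (p || !q), p is now false; !q must hold, so q = False.
In (u || q), q is now false; u must hold, so u = True.
(!v || !u): since u = True, the clause reduces to (!v). v = False.
In (!s || v), v is now false; !s must hold, so s = False.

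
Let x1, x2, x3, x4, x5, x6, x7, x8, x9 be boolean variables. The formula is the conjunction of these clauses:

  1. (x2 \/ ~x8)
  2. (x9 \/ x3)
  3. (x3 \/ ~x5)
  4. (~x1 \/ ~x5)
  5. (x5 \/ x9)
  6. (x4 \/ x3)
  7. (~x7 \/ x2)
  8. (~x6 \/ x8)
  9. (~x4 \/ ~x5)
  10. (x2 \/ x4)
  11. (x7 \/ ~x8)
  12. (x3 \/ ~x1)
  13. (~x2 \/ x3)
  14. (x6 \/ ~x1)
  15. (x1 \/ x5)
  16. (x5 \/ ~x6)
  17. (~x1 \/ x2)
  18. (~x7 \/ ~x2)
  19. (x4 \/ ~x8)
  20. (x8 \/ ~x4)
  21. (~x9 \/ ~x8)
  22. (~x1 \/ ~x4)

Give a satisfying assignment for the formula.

Pure literal: x3 appears only positively; assign x3 = True.
Branch on x1: take x1 = False.
  then x5 is forced to True.
  then x4 is forced to False.
  then x2 is forced to True.
  then x7 is forced to False.
  then x8 is forced to False.
  then x6 is forced to False.
x9 is now unconstrained; take x9 = True.
Every clause has at least one true literal under this assignment.
Check each clause:
  1. (~x8 \/ x2) — ~x8 is true.
  2. (x3 \/ x9) — x9 is true.
  3. (x3 \/ ~x5) — x3 is true.
  4. (~x5 \/ ~x1) — ~x1 is true.
  5. (x5 \/ x9) — x9 is true.
  6. (x3 \/ x4) — x3 is true.
  7. (x2 \/ ~x7) — ~x7 is true.
  8. (x8 \/ ~x6) — ~x6 is true.
  9. (~x4 \/ ~x5) — ~x4 is true.
  10. (x2 \/ x4) — x2 is true.
  11. (~x8 \/ x7) — ~x8 is true.
  12. (x3 \/ ~x1) — x3 is true.
  13. (~x2 \/ x3) — x3 is true.
  14. (~x1 \/ x6) — ~x1 is true.
  15. (x5 \/ x1) — x5 is true.
  16. (x5 \/ ~x6) — ~x6 is true.
  17. (~x1 \/ x2) — x2 is true.
  18. (~x7 \/ ~x2) — ~x7 is true.
  19. (~x8 \/ x4) — ~x8 is true.
  20. (~x4 \/ x8) — ~x4 is true.
  21. (~x8 \/ ~x9) — ~x8 is true.
  22. (~x4 \/ ~x1) — ~x4 is true.

x1=0, x2=1, x3=1, x4=0, x5=1, x6=0, x7=0, x8=0, x9=1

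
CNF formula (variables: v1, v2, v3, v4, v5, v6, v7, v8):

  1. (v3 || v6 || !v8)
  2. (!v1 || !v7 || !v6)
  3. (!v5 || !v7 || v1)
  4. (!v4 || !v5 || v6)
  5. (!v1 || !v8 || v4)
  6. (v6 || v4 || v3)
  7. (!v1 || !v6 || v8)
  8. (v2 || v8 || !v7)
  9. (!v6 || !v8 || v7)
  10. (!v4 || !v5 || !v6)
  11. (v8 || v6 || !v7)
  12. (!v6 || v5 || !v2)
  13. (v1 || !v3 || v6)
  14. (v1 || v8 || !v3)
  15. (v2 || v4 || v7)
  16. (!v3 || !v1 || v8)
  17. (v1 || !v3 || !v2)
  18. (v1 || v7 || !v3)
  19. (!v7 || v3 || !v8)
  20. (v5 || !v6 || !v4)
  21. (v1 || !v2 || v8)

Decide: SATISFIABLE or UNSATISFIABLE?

SATISFIABLE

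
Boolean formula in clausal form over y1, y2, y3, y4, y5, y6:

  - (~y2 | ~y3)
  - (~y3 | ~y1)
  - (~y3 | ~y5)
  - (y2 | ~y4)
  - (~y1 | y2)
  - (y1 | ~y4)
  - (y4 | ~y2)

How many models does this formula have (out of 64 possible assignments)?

Split on y2, then y1.
  y2=T, y1=T: remaining (y3,y4,y5,y6) ∈ {(F,T,F,F); (F,T,F,T); (F,T,T,F); (F,T,T,T)} — 4.
  y2=T, y1=F: a clause becomes empty — 0.
  y2=F, y1=T: a clause becomes empty — 0.
  y2=F, y1=F: y6 free; 3 ways for (y3,y4,y5) × 2^1 = 6.
Total: 4 + 0 + 0 + 6 = 10.

10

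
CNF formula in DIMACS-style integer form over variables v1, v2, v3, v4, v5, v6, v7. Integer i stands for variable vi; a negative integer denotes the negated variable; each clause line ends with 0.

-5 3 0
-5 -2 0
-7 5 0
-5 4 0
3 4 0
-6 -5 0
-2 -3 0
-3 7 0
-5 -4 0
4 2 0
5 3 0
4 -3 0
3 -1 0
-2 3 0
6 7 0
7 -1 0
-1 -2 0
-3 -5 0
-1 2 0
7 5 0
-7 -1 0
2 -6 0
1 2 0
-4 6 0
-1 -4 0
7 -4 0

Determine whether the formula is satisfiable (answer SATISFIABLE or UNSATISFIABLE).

UNSATISFIABLE

v3 = True:
  propagation gives v2=False, v7=True, v5=True; an empty clause results — contradiction.
v3 = False:
  propagation gives v5=False; an empty clause results — contradiction.
Every branch closes, so no satisfying assignment exists.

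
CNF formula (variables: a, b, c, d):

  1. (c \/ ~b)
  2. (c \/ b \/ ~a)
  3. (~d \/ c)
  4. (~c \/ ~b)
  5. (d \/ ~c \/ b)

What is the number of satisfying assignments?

The models are:
  a=F b=F c=F d=F
  a=F b=F c=T d=T
  a=T b=F c=T d=T
That's 3 in total.

3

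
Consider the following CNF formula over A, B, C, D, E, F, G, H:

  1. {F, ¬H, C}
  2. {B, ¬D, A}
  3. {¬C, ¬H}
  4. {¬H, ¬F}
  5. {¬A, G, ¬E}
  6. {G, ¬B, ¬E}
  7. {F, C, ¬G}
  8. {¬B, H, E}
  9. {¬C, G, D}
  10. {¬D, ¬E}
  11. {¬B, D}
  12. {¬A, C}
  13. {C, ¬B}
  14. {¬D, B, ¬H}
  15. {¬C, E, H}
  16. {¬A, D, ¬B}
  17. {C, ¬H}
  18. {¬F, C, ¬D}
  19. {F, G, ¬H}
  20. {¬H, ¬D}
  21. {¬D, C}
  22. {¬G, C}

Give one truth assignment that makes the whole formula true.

A=F  B=F  C=T  D=F  E=T  F=T  G=T  H=F

Check each clause:
  1. {C, F, ¬H} — ¬H is true.
  2. {B, A, ¬D} — ¬D is true.
  3. {¬H, ¬C} — ¬H is true.
  4. {¬F, ¬H} — ¬H is true.
  5. {¬E, G, ¬A} — ¬A is true.
  6. {G, ¬E, ¬B} — ¬B is true.
  7. {C, ¬G, F} — C is true.
  8. {¬B, E, H} — E is true.
  9. {G, D, ¬C} — G is true.
  10. {¬D, ¬E} — ¬D is true.
  11. {D, ¬B} — ¬B is true.
  12. {C, ¬A} — C is true.
  13. {C, ¬B} — C is true.
  14. {¬H, ¬D, B} — ¬H is true.
  15. {H, E, ¬C} — E is true.
  16. {¬B, ¬A, D} — ¬A is true.
  17. {¬H, C} — ¬H is true.
  18. {¬D, C, ¬F} — C is true.
  19. {¬H, G, F} — ¬H is true.
  20. {¬H, ¬D} — ¬H is true.
  21. {C, ¬D} — C is true.
  22. {C, ¬G} — C is true.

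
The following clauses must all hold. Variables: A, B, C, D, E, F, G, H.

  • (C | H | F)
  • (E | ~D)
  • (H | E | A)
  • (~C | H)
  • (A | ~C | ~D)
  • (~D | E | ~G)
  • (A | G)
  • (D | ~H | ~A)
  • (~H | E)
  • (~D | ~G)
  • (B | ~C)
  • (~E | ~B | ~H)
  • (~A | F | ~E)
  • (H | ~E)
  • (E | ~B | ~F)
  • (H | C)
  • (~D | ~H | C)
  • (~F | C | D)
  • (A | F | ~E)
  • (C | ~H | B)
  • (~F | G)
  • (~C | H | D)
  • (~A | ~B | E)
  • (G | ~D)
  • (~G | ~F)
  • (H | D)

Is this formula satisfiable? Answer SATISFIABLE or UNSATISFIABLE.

H = True:
  propagation gives E=True, B=False, C=False; an empty clause results — contradiction.
H = False:
  propagation gives C=False; an empty clause results — contradiction.
Every branch closes, so no satisfying assignment exists.

UNSATISFIABLE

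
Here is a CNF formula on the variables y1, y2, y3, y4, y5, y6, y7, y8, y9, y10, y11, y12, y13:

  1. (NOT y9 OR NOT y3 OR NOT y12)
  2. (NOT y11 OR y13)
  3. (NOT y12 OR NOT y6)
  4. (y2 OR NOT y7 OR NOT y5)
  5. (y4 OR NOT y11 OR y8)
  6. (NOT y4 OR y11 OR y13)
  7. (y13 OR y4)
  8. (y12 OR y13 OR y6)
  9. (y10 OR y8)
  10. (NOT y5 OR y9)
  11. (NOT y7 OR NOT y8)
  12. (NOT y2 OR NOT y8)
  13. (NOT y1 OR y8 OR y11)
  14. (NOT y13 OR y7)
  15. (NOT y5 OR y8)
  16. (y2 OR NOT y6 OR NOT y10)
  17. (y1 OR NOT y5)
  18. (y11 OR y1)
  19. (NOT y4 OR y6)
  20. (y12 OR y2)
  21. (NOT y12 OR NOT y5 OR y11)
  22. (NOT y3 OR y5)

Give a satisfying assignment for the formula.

y1 = F, y2 = T, y3 = F, y4 = T, y5 = F, y6 = T, y7 = T, y8 = F, y9 = T, y10 = T, y11 = T, y12 = F, y13 = T

Check each clause:
  1. (NOT y12 OR NOT y9 OR NOT y3) — NOT y12 is true.
  2. (NOT y11 OR y13) — y13 is true.
  3. (NOT y12 OR NOT y6) — NOT y12 is true.
  4. (y2 OR NOT y7 OR NOT y5) — y2 is true.
  5. (y8 OR NOT y11 OR y4) — y4 is true.
  6. (y11 OR y13 OR NOT y4) — y11 is true.
  7. (y4 OR y13) — y4 is true.
  8. (y6 OR y13 OR y12) — y13 is true.
  9. (y8 OR y10) — y10 is true.
  10. (NOT y5 OR y9) — y9 is true.
  11. (NOT y7 OR NOT y8) — NOT y8 is true.
  12. (NOT y8 OR NOT y2) — NOT y8 is true.
  13. (NOT y1 OR y8 OR y11) — y11 is true.
  14. (y7 OR NOT y13) — y7 is true.
  15. (y8 OR NOT y5) — NOT y5 is true.
  16. (NOT y6 OR y2 OR NOT y10) — y2 is true.
  17. (NOT y5 OR y1) — NOT y5 is true.
  18. (y11 OR y1) — y11 is true.
  19. (y6 OR NOT y4) — y6 is true.
  20. (y2 OR y12) — y2 is true.
  21. (y11 OR NOT y5 OR NOT y12) — y11 is true.
  22. (y5 OR NOT y3) — NOT y3 is true.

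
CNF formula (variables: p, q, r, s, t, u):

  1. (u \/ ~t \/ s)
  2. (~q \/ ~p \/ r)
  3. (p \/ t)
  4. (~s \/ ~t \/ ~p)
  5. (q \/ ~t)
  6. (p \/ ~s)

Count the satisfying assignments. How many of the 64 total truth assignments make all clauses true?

Split on p, then t.
  p=T, t=T: remaining (q,r,s,u) ∈ {(T,T,F,T)} — 1.
  p=T, t=F: s, u free; 3 ways for (q,r) × 2^2 = 12.
  p=F, t=T: remaining (q,r,s,u) ∈ {(T,F,F,T); (T,T,F,T)} — 2.
  p=F, t=F: a clause becomes empty — 0.
Total: 1 + 12 + 2 + 0 = 15.

15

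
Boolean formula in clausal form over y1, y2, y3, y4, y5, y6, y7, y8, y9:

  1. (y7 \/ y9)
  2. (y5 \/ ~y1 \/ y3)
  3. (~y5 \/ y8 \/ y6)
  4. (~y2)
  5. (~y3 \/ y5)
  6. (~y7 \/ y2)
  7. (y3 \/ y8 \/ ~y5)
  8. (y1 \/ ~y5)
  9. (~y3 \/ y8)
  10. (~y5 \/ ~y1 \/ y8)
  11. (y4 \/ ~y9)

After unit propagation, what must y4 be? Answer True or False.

True

(~y2) stands alone — y2 = False.
(y2 \/ ~y7) with y2 = False leaves only ~y7, so y7 = False.
From (y7 \/ y9) and y7 = False: y9 = True.
(~y9 \/ y4): since y9 = True, the clause reduces to (y4). y4 = True.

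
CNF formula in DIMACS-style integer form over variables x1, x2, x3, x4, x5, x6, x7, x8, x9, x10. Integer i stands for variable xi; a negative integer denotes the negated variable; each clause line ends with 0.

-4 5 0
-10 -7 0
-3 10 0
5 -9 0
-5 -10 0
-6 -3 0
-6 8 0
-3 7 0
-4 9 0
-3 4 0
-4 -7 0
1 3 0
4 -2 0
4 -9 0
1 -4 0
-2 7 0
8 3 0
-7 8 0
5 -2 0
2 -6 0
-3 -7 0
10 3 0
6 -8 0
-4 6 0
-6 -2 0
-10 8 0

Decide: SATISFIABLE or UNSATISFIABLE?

UNSATISFIABLE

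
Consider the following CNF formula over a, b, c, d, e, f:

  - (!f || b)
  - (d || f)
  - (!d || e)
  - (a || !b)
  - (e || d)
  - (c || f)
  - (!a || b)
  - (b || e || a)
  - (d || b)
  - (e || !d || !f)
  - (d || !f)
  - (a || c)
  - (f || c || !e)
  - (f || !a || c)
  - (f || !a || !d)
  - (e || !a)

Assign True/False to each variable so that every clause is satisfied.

a = T, b = T, c = F, d = T, e = T, f = T

Set a = True and propagate.
  then b is forced to True.
  then e is forced to True.
Branch on c: take c = False.
  then f is forced to True.
  then d is forced to True.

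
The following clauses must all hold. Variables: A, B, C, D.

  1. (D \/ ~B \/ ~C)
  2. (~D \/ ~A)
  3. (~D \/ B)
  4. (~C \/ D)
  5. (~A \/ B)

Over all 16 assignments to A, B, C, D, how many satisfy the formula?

5

The models are:
  A=F B=F C=F D=F
  A=F B=T C=F D=F
  A=F B=T C=F D=T
  A=F B=T C=T D=T
  A=T B=T C=F D=F
Count: 5.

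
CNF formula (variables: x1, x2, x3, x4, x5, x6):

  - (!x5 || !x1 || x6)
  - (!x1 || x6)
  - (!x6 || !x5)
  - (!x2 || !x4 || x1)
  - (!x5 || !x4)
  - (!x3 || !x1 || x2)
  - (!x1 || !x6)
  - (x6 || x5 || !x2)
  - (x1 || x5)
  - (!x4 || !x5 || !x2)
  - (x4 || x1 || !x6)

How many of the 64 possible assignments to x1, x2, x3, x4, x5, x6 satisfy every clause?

4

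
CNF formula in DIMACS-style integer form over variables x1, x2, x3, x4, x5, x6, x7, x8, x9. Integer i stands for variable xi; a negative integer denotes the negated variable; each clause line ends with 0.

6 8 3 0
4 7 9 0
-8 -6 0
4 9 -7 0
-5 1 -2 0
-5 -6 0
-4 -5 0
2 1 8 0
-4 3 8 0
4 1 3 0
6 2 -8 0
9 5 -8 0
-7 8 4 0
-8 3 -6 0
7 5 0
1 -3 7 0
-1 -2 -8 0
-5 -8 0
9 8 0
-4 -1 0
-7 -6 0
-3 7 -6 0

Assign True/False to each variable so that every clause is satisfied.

x1 = T, x2 = F, x3 = T, x4 = F, x5 = T, x6 = F, x7 = F, x8 = F, x9 = T

Pure literal: x9 appears only positively; assign x9 = True.
Try x1 = True.
  then x4 is forced to False.
Try x2 = False.
For the remaining variables, x3 = True, x5 = True, x6 = False, x7 = False, x8 = False works.
Every clause has at least one true literal under this assignment.
Check each clause:
  1. (x6 \/ x3 \/ x8) — x3 is true.
  2. (x7 \/ x4 \/ x9) — x9 is true.
  3. (~x8 \/ ~x6) — ~x8 is true.
  4. (x9 \/ x4 \/ ~x7) — x9 is true.
  5. (x1 \/ ~x2 \/ ~x5) — x1 is true.
  6. (~x6 \/ ~x5) — ~x6 is true.
  7. (~x4 \/ ~x5) — ~x4 is true.
  8. (x1 \/ x2 \/ x8) — x1 is true.
  9. (x8 \/ x3 \/ ~x4) — x3 is true.
  10. (x1 \/ x3 \/ x4) — x1 is true.
  11. (x2 \/ ~x8 \/ x6) — ~x8 is true.
  12. (x5 \/ ~x8 \/ x9) — ~x8 is true.
  13. (x4 \/ ~x7 \/ x8) — ~x7 is true.
  14. (~x6 \/ ~x8 \/ x3) — ~x8 is true.
  15. (x7 \/ x5) — x5 is true.
  16. (~x3 \/ x1 \/ x7) — x1 is true.
  17. (~x2 \/ ~x8 \/ ~x1) — ~x8 is true.
  18. (~x5 \/ ~x8) — ~x8 is true.
  19. (x9 \/ x8) — x9 is true.
  20. (~x1 \/ ~x4) — ~x4 is true.
  21. (~x7 \/ ~x6) — ~x7 is true.
  22. (x7 \/ ~x3 \/ ~x6) — ~x6 is true.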